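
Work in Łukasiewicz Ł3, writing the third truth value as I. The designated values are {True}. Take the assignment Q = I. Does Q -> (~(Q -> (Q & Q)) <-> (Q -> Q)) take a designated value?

Q & Q = I & I = I
Q -> (Q & Q) = I -> I = True  [min(1, 1−½+½)]
~(Q -> (Q & Q)) = ~True = False
Q -> Q = I -> I = True
~(Q -> (Q & Q)) <-> (Q -> Q) = False <-> True = False
Q -> (~(Q -> (Q & Q)) <-> (Q -> Q)) = I -> False = I
I ∉ {True}.

No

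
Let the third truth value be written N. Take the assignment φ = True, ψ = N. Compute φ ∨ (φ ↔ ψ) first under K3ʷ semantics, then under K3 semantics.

In K3ʷ: φ ↔ ψ = True ↔ N = N
φ ∨ (φ ↔ ψ) = True ∨ N = N
In K3: φ ↔ ψ = True ↔ N = N
φ ∨ (φ ↔ ψ) = True ∨ N = True
They differ because K3ʷ and K3 treat N differently under the binary connectives.

N; True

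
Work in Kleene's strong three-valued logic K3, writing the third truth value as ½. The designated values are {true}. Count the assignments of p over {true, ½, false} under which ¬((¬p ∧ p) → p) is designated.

0

p=true: false ·
p=½: ½ ·
p=false: false ·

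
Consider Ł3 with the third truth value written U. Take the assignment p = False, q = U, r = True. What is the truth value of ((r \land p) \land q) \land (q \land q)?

r \land p = True \land False = False
(r \land p) \land q = False \land U = False
q \land q = U \land U = U
((r \land p) \land q) \land (q \land q) = False \land U = False

False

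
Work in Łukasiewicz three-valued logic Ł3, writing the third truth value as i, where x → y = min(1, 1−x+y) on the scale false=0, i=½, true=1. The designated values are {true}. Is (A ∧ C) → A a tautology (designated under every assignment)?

Every assignment of A, C over {true, i, false} gives a value in {true}.
In particular, with A=i, C=i: (A ∧ C) → A = true.

Yes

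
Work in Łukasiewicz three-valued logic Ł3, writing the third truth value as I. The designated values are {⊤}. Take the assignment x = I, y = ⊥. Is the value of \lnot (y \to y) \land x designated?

No

y \to y = ⊥ \to ⊥ = ⊤
\lnot (y \to y) = \lnot ⊤ = ⊥
\lnot (y \to y) \land x = ⊥ \land I = ⊥
⊥ ∉ {⊤}.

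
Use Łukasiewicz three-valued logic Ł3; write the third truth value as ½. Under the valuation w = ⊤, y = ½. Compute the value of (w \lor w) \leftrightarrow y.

w \lor w = ⊤ \lor ⊤ = ⊤
(w \lor w) \leftrightarrow y = ⊤ \leftrightarrow ½ = ½

½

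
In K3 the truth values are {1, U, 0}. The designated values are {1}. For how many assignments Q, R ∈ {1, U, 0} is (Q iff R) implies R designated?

4

Designated under: (Q=1, R=1); (Q=1, R=0); (Q=U, R=1); (Q=0, R=1).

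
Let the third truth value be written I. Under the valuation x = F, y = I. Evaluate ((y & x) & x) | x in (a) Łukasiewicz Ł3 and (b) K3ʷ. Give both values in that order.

F; I

In Łukasiewicz Ł3: y & x = I & F = F
(y & x) & x = F & F = F
((y & x) & x) | x = F | F = F
In K3ʷ: y & x = I & F = I
(y & x) & x = I & F = I
((y & x) & x) | x = I | F = I
They differ because Łukasiewicz Ł3 and K3ʷ treat I differently under the binary connectives.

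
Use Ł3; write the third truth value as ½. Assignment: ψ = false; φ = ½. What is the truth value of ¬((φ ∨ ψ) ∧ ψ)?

true

φ ∨ ψ = ½ ∨ false = ½
(φ ∨ ψ) ∧ ψ = ½ ∧ false = false
¬((φ ∨ ψ) ∧ ψ) = ¬false = true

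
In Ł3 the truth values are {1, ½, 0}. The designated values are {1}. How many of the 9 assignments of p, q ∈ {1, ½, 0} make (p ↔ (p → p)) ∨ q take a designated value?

5

Of the 9 assignments, 5 give a value in {1}.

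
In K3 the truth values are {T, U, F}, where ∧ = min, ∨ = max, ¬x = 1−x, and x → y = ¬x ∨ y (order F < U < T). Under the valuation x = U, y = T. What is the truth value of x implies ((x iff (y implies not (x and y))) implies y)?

T

x and y = U and T = U
not (x and y) = not U = U
y implies not (x and y) = T implies U = U  [not T or U]
x iff (y implies not (x and y)) = U iff U = U
(x iff (y implies not (x and y))) implies y = U implies T = T
x implies ((x iff (y implies not (x and y))) implies y) = U implies T = T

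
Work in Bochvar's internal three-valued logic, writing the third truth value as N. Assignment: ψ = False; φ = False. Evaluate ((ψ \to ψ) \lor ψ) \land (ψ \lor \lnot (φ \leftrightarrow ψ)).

False

ψ \to ψ = False \to False = True
(ψ \to ψ) \lor ψ = True \lor False = True
φ \leftrightarrow ψ = False \leftrightarrow False = True
\lnot (φ \leftrightarrow ψ) = \lnot True = False
ψ \lor \lnot (φ \leftrightarrow ψ) = False \lor False = False
((ψ \to ψ) \lor ψ) \land (ψ \lor \lnot (φ \leftrightarrow ψ)) = True \land False = False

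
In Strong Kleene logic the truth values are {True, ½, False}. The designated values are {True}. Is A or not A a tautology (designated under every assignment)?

No

Countermodel: A=½ gives ½, which is not designated.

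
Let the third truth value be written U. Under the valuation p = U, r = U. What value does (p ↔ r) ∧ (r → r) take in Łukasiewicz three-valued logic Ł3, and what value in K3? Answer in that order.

True; U

In Łukasiewicz three-valued logic Ł3: p ↔ r = U ↔ U = True  [1 − |½−½|]
r → r = U → U = True
(p ↔ r) ∧ (r → r) = True ∧ True = True
In K3: p ↔ r = U ↔ U = U
r → r = U → U = U
(p ↔ r) ∧ (r → r) = U ∧ U = U
They differ because Łukasiewicz three-valued logic Ł3 and K3 treat U differently under implication.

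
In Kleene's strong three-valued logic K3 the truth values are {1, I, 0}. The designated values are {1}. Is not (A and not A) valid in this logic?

No

Countermodel: A=I gives I, which is not designated.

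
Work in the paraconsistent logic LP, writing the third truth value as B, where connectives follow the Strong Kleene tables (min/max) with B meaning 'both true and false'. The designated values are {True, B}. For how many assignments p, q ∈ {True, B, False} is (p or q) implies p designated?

8

Of the 9 assignments, 8 give a value in {True, B}.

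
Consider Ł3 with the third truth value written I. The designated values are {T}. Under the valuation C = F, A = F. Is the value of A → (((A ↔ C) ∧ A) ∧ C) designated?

Yes

A ↔ C = F ↔ F = T
(A ↔ C) ∧ A = T ∧ F = F
((A ↔ C) ∧ A) ∧ C = F ∧ F = F
A → (((A ↔ C) ∧ A) ∧ C) = F → F = T
T ∈ {T}.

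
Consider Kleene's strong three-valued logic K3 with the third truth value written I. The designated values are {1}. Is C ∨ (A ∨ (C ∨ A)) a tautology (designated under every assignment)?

No

Countermodel: C=I, A=I gives I, which is not designated.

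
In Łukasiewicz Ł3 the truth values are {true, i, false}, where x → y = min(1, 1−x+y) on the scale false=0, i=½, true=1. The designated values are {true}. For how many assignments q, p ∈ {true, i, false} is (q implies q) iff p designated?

Designated under: (q=true, p=true); (q=i, p=true); (q=false, p=true).

3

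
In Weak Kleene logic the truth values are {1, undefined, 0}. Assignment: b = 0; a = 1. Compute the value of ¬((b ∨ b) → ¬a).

0

b ∨ b = 0 ∨ 0 = 0
¬a = ¬1 = 0
(b ∨ b) → ¬a = 0 → 0 = 1
¬((b ∨ b) → ¬a) = ¬1 = 0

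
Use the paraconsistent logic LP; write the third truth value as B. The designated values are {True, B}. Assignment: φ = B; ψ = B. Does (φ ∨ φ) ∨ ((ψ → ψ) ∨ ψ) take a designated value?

Yes

φ ∨ φ = B ∨ B = B
ψ → ψ = B → B = B  [¬B ∨ B]
(ψ → ψ) ∨ ψ = B ∨ B = B
(φ ∨ φ) ∨ ((ψ → ψ) ∨ ψ) = B ∨ B = B
B ∈ {True, B}.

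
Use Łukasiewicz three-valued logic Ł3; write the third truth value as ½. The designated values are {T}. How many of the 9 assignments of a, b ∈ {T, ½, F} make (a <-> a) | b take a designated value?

Of the 9 assignments, 9 give a value in {T}.

9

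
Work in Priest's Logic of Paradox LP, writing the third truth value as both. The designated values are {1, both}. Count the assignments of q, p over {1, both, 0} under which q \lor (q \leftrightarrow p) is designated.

Of the 9 assignments, 8 give a value in {1, both}.

8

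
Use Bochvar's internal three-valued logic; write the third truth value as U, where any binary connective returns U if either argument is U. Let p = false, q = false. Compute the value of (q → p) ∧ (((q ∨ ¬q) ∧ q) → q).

q → p = false → false = true
¬q = ¬false = true
q ∨ ¬q = false ∨ true = true
(q ∨ ¬q) ∧ q = true ∧ false = false
((q ∨ ¬q) ∧ q) → q = false → false = true
(q → p) ∧ (((q ∨ ¬q) ∧ q) → q) = true ∧ true = true

true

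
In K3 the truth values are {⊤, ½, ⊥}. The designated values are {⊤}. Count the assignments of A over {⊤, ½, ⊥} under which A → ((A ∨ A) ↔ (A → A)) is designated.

2

A=⊤: ⊤ ✓
A=½: ½ ·
A=⊥: ⊤ ✓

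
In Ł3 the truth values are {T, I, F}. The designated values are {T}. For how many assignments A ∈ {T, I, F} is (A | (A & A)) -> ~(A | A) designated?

2

A=T: F ·
A=I: T ✓
A=F: T ✓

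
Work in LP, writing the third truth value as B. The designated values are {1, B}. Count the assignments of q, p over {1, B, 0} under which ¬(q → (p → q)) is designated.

2

Designated under: (q=B, p=1); (q=B, p=B).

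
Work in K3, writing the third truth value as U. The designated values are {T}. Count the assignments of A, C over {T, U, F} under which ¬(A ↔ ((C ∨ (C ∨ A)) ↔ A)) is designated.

Designated under: (A=F, C=F).

1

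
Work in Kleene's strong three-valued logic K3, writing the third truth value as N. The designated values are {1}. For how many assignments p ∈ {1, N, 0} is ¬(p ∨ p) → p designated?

1

p=1: 1 ✓
p=N: N ·
p=0: 0 ·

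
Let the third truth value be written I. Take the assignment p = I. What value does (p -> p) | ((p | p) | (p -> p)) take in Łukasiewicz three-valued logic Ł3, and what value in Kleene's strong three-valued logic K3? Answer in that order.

In Łukasiewicz three-valued logic Ł3: p -> p = I -> I = 1  [min(1, 1−½+½)]
p | p = I | I = I
p -> p = I -> I = 1
(p | p) | (p -> p) = I | 1 = 1
(p -> p) | ((p | p) | (p -> p)) = 1 | 1 = 1
In Kleene's strong three-valued logic K3: p -> p = I -> I = I  [~I | I]
p | p = I | I = I
p -> p = I -> I = I
(p | p) | (p -> p) = I | I = I
(p -> p) | ((p | p) | (p -> p)) = I | I = I
They differ because Łukasiewicz three-valued logic Ł3 and Kleene's strong three-valued logic K3 treat I differently under implication.

1; I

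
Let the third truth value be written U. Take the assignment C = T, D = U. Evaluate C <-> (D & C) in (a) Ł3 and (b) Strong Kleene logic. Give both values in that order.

In Ł3: D & C = U & T = U
C <-> (D & C) = T <-> U = U  [1 − |1−½|]
In Strong Kleene logic: D & C = U & T = U
C <-> (D & C) = T <-> U = U

U; U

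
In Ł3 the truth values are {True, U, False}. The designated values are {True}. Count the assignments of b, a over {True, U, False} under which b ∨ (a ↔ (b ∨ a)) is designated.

8

Of the 9 assignments, 8 give a value in {True}.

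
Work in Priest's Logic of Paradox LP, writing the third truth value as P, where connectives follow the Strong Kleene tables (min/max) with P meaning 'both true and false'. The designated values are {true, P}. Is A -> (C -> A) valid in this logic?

Yes

Every assignment of A, C over {true, P, false} gives a value in {true, P}.
In particular, with A=P, C=P: A -> (C -> A) = P.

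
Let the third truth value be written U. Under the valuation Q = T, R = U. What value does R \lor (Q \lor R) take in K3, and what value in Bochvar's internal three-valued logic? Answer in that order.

In K3: Q \lor R = T \lor U = T
R \lor (Q \lor R) = U \lor T = T
In Bochvar's internal three-valued logic: Q \lor R = T \lor U = U
R \lor (Q \lor R) = U \lor U = U
They differ because K3 and Bochvar's internal three-valued logic treat U differently under the binary connectives.

T; U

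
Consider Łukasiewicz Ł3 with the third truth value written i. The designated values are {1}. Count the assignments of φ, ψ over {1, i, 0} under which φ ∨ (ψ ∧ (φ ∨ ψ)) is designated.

Of the 9 assignments, 5 give a value in {1}.

5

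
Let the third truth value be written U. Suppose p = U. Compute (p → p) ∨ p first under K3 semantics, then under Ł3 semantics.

U; T

In K3: p → p = U → U = U  [¬U ∨ U]
(p → p) ∨ p = U ∨ U = U
In Ł3: p → p = U → U = T
(p → p) ∨ p = T ∨ U = T
They differ because K3 and Ł3 treat U differently under implication.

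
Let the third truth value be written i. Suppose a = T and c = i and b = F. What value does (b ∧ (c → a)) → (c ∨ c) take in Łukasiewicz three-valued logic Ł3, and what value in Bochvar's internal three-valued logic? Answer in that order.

T; i

In Łukasiewicz three-valued logic Ł3: c → a = i → T = T  [min(1, 1−½+1)]
b ∧ (c → a) = F ∧ T = F
c ∨ c = i ∨ i = i
(b ∧ (c → a)) → (c ∨ c) = F → i = T
In Bochvar's internal three-valued logic: c → a = i → T = i  [any arg is the third value ⇒ result is the third value]
b ∧ (c → a) = F ∧ i = i
c ∨ c = i ∨ i = i
(b ∧ (c → a)) → (c ∨ c) = i → i = i
They differ because Łukasiewicz three-valued logic Ł3 and Bochvar's internal three-valued logic treat i differently under the binary connectives.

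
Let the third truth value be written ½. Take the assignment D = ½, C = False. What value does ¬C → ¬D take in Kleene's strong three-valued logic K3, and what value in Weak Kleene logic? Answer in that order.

In Kleene's strong three-valued logic K3: ¬C = ¬False = True
¬D = ¬½ = ½
¬C → ¬D = True → ½ = ½
In Weak Kleene logic: ¬C = ¬False = True
¬D = ¬½ = ½
¬C → ¬D = True → ½ = ½  [any arg is the third value ⇒ result is the third value]

½; ½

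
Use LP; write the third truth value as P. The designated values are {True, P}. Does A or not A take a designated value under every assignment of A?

Every assignment of A over {True, P, False} gives a value in {True, P}.
In particular, with A=P: A or not A = P.

Yes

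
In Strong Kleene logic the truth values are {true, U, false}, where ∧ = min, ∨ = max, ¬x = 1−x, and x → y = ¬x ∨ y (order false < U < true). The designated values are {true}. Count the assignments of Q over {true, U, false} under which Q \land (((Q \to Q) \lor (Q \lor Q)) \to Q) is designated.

1

Q=true: true ✓
Q=U: U ·
Q=false: false ·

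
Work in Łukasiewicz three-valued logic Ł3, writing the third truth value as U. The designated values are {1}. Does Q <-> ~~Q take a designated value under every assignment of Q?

Every assignment of Q over {1, U, 0} gives a value in {1}.
In particular, with Q=U: Q <-> ~~Q = 1.

Yes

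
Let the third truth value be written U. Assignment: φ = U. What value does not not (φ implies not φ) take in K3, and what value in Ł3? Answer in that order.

U; true

In K3: not φ = not U = U
φ implies not φ = U implies U = U
not (φ implies not φ) = not U = U
not not (φ implies not φ) = not U = U
In Ł3: not φ = not U = U
φ implies not φ = U implies U = true
not (φ implies not φ) = not true = false
not not (φ implies not φ) = not false = true
They differ because K3 and Ł3 treat U differently under implication.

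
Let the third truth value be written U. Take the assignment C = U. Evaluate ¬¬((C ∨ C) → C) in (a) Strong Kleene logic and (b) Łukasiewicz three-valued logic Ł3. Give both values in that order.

In Strong Kleene logic: C ∨ C = U ∨ U = U
(C ∨ C) → C = U → U = U  [¬U ∨ U]
¬((C ∨ C) → C) = ¬U = U
¬¬((C ∨ C) → C) = ¬U = U
In Łukasiewicz three-valued logic Ł3: C ∨ C = U ∨ U = U
(C ∨ C) → C = U → U = 1  [min(1, 1−½+½)]
¬((C ∨ C) → C) = ¬1 = 0
¬¬((C ∨ C) → C) = ¬0 = 1
They differ because Strong Kleene logic and Łukasiewicz three-valued logic Ł3 treat U differently under implication.

U; 1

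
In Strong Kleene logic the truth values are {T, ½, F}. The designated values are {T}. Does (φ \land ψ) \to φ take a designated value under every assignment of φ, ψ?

Countermodel: φ=½, ψ=T gives ½, which is not designated.

No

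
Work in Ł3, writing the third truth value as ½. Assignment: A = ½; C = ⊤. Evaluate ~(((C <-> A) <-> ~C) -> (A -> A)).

⊥

C <-> A = ⊤ <-> ½ = ½
~C = ~⊤ = ⊥
(C <-> A) <-> ~C = ½ <-> ⊥ = ½
A -> A = ½ -> ½ = ⊤
((C <-> A) <-> ~C) -> (A -> A) = ½ -> ⊤ = ⊤
~(((C <-> A) <-> ~C) -> (A -> A)) = ~⊤ = ⊥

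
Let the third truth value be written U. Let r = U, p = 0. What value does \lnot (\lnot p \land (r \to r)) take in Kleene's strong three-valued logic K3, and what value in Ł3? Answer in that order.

In Kleene's strong three-valued logic K3: \lnot p = \lnot 0 = 1
r \to r = U \to U = U  [\lnot U \lor U]
\lnot p \land (r \to r) = 1 \land U = U
\lnot (\lnot p \land (r \to r)) = \lnot U = U
In Ł3: \lnot p = \lnot 0 = 1
r \to r = U \to U = 1  [min(1, 1−½+½)]
\lnot p \land (r \to r) = 1 \land 1 = 1
\lnot (\lnot p \land (r \to r)) = \lnot 1 = 0
They differ because Kleene's strong three-valued logic K3 and Ł3 treat U differently under implication.

U; 0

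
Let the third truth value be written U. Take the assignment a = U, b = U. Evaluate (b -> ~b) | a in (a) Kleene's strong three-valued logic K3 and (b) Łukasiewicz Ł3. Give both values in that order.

U; true

In Kleene's strong three-valued logic K3: ~b = ~U = U
b -> ~b = U -> U = U  [~U | U]
(b -> ~b) | a = U | U = U
In Łukasiewicz Ł3: ~b = ~U = U
b -> ~b = U -> U = true  [min(1, 1−½+½)]
(b -> ~b) | a = true | U = true
They differ because Kleene's strong three-valued logic K3 and Łukasiewicz Ł3 treat U differently under implication.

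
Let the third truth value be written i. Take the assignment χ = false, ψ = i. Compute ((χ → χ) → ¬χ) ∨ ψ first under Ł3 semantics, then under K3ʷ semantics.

In Ł3: χ → χ = false → false = true
¬χ = ¬false = true
(χ → χ) → ¬χ = true → true = true
((χ → χ) → ¬χ) ∨ ψ = true ∨ i = true
In K3ʷ: χ → χ = false → false = true
¬χ = ¬false = true
(χ → χ) → ¬χ = true → true = true
((χ → χ) → ¬χ) ∨ ψ = true ∨ i = i
They differ because Ł3 and K3ʷ treat i differently under the binary connectives.

true; i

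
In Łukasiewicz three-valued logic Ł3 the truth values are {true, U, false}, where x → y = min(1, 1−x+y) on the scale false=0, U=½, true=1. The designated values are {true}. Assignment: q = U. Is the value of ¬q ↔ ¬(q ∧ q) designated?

¬q = ¬U = U
q ∧ q = U ∧ U = U
¬(q ∧ q) = ¬U = U
¬q ↔ ¬(q ∧ q) = U ↔ U = true
true ∈ {true}.

Yes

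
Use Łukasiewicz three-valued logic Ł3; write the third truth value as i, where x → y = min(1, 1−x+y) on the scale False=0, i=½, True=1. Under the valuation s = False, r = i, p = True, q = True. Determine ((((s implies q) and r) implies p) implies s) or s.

s implies q = False implies True = True
(s implies q) and r = True and i = i
((s implies q) and r) implies p = i implies True = True  [min(1, 1−½+1)]
(((s implies q) and r) implies p) implies s = True implies False = False
((((s implies q) and r) implies p) implies s) or s = False or False = False

False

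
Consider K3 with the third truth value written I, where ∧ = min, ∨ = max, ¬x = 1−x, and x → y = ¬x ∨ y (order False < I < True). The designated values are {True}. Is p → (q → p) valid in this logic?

No

Countermodel: p=I, q=True gives I, which is not designated.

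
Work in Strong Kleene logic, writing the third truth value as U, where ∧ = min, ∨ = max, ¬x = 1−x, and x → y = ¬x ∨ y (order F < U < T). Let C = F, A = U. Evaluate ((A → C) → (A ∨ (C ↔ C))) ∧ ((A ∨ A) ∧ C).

F

A → C = U → F = U  [¬U ∨ F]
C ↔ C = F ↔ F = T
A ∨ (C ↔ C) = U ∨ T = T
(A → C) → (A ∨ (C ↔ C)) = U → T = T
A ∨ A = U ∨ U = U
(A ∨ A) ∧ C = U ∧ F = F
((A → C) → (A ∨ (C ↔ C))) ∧ ((A ∨ A) ∧ C) = T ∧ F = F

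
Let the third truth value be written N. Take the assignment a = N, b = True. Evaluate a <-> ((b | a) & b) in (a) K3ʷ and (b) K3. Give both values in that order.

In K3ʷ: b | a = True | N = N
(b | a) & b = N & True = N
a <-> ((b | a) & b) = N <-> N = N
In K3: b | a = True | N = True
(b | a) & b = True & True = True
a <-> ((b | a) & b) = N <-> True = N

N; N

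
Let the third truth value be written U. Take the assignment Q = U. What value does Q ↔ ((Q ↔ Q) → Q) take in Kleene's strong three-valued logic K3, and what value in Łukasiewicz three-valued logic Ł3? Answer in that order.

In Kleene's strong three-valued logic K3: Q ↔ Q = U ↔ U = U
(Q ↔ Q) → Q = U → U = U  [¬U ∨ U]
Q ↔ ((Q ↔ Q) → Q) = U ↔ U = U
In Łukasiewicz three-valued logic Ł3: Q ↔ Q = U ↔ U = True
(Q ↔ Q) → Q = True → U = U
Q ↔ ((Q ↔ Q) → Q) = U ↔ U = True
They differ because Kleene's strong three-valued logic K3 and Łukasiewicz three-valued logic Ł3 treat U differently under implication.

U; True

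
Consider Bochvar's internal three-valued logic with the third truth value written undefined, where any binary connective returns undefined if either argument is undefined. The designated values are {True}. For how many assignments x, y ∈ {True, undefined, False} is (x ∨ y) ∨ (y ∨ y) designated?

3

Designated under: (x=True, y=True); (x=True, y=False); (x=False, y=True).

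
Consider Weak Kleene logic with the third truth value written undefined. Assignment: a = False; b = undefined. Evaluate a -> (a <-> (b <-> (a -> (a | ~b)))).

~b = ~undefined = undefined
a | ~b = False | undefined = undefined
a -> (a | ~b) = False -> undefined = undefined
b <-> (a -> (a | ~b)) = undefined <-> undefined = undefined
a <-> (b <-> (a -> (a | ~b))) = False <-> undefined = undefined
a -> (a <-> (b <-> (a -> (a | ~b)))) = False -> undefined = undefined

undefined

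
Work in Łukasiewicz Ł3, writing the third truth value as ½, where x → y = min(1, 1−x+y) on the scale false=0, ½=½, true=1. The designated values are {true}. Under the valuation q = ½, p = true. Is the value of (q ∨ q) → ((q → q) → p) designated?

q ∨ q = ½ ∨ ½ = ½
q → q = ½ → ½ = true  [min(1, 1−½+½)]
(q → q) → p = true → true = true
(q ∨ q) → ((q → q) → p) = ½ → true = true
true ∈ {true}.

Yes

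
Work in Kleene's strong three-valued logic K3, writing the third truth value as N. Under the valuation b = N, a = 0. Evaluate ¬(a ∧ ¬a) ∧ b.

¬a = ¬0 = 1
a ∧ ¬a = 0 ∧ 1 = 0
¬(a ∧ ¬a) = ¬0 = 1
¬(a ∧ ¬a) ∧ b = 1 ∧ N = N

N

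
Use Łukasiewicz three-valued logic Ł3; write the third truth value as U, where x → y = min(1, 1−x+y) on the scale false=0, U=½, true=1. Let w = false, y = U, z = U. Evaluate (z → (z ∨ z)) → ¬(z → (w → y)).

z ∨ z = U ∨ U = U
z → (z ∨ z) = U → U = true  [min(1, 1−½+½)]
w → y = false → U = true
z → (w → y) = U → true = true
¬(z → (w → y)) = ¬true = false
(z → (z ∨ z)) → ¬(z → (w → y)) = true → false = false

false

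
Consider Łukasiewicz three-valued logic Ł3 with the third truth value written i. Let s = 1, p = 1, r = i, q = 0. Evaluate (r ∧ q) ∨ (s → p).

r ∧ q = i ∧ 0 = 0
s → p = 1 → 1 = 1
(r ∧ q) ∨ (s → p) = 0 ∨ 1 = 1

1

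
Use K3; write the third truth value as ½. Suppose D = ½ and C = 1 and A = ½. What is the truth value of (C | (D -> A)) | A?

1

D -> A = ½ -> ½ = ½  [~½ | ½]
C | (D -> A) = 1 | ½ = 1
(C | (D -> A)) | A = 1 | ½ = 1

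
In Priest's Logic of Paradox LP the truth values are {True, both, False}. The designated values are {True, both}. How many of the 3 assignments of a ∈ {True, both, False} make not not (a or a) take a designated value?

2

a=True: True ✓
a=both: both ✓
a=False: False ·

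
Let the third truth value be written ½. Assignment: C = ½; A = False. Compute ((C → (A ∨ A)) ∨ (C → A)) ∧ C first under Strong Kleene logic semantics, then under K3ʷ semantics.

In Strong Kleene logic: A ∨ A = False ∨ False = False
C → (A ∨ A) = ½ → False = ½
C → A = ½ → False = ½
(C → (A ∨ A)) ∨ (C → A) = ½ ∨ ½ = ½
((C → (A ∨ A)) ∨ (C → A)) ∧ C = ½ ∧ ½ = ½
In K3ʷ: A ∨ A = False ∨ False = False
C → (A ∨ A) = ½ → False = ½  [any arg is the third value ⇒ result is the third value]
C → A = ½ → False = ½
(C → (A ∨ A)) ∨ (C → A) = ½ ∨ ½ = ½
((C → (A ∨ A)) ∨ (C → A)) ∧ C = ½ ∧ ½ = ½

½; ½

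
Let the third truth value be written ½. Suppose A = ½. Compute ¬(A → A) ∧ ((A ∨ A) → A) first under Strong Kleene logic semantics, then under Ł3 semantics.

In Strong Kleene logic: A → A = ½ → ½ = ½  [¬½ ∨ ½]
¬(A → A) = ¬½ = ½
A ∨ A = ½ ∨ ½ = ½
(A ∨ A) → A = ½ → ½ = ½
¬(A → A) ∧ ((A ∨ A) → A) = ½ ∧ ½ = ½
In Ł3: A → A = ½ → ½ = true  [min(1, 1−½+½)]
¬(A → A) = ¬true = false
A ∨ A = ½ ∨ ½ = ½
(A ∨ A) → A = ½ → ½ = true
¬(A → A) ∧ ((A ∨ A) → A) = false ∧ true = false
They differ because Strong Kleene logic and Ł3 treat ½ differently under implication.

½; false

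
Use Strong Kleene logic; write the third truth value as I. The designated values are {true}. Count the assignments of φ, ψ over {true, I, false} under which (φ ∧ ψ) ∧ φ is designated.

1

Designated under: (φ=true, ψ=true).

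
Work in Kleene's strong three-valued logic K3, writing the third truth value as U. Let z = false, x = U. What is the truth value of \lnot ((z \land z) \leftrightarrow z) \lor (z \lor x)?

z \land z = false \land false = false
(z \land z) \leftrightarrow z = false \leftrightarrow false = true
\lnot ((z \land z) \leftrightarrow z) = \lnot true = false
z \lor x = false \lor U = U
\lnot ((z \land z) \leftrightarrow z) \lor (z \lor x) = false \lor U = U

U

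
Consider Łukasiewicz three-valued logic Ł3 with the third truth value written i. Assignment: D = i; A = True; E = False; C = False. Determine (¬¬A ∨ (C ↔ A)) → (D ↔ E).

i

¬A = ¬True = False
¬¬A = ¬False = True
C ↔ A = False ↔ True = False
¬¬A ∨ (C ↔ A) = True ∨ False = True
D ↔ E = i ↔ False = i  [1 − |½−0|]
(¬¬A ∨ (C ↔ A)) → (D ↔ E) = True → i = i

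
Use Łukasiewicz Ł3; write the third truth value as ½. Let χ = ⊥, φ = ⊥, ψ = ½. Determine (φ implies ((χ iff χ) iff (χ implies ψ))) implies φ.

χ iff χ = ⊥ iff ⊥ = ⊤
χ implies ψ = ⊥ implies ½ = ⊤  [min(1, 1−0+½)]
(χ iff χ) iff (χ implies ψ) = ⊤ iff ⊤ = ⊤
φ implies ((χ iff χ) iff (χ implies ψ)) = ⊥ implies ⊤ = ⊤
(φ implies ((χ iff χ) iff (χ implies ψ))) implies φ = ⊤ implies ⊥ = ⊥

⊥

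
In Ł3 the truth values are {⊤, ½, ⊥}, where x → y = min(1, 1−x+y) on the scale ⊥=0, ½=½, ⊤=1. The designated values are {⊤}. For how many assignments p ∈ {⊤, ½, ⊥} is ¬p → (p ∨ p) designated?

2

p=⊤: ⊤ ✓
p=½: ⊤ ✓
p=⊥: ⊥ ·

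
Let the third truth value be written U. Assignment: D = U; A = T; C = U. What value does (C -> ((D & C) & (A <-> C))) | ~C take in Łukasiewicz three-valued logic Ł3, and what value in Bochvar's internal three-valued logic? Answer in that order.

T; U

In Łukasiewicz three-valued logic Ł3: D & C = U & U = U
A <-> C = T <-> U = U  [1 − |1−½|]
(D & C) & (A <-> C) = U & U = U
C -> ((D & C) & (A <-> C)) = U -> U = T
~C = ~U = U
(C -> ((D & C) & (A <-> C))) | ~C = T | U = T
In Bochvar's internal three-valued logic: D & C = U & U = U
A <-> C = T <-> U = U
(D & C) & (A <-> C) = U & U = U
C -> ((D & C) & (A <-> C)) = U -> U = U  [any arg is the third value ⇒ result is the third value]
~C = ~U = U
(C -> ((D & C) & (A <-> C))) | ~C = U | U = U
They differ because Łukasiewicz three-valued logic Ł3 and Bochvar's internal three-valued logic treat U differently under the binary connectives.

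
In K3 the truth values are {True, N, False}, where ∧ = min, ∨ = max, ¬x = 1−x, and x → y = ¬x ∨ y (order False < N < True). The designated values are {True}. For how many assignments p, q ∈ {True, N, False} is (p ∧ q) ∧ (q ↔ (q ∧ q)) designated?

1

Designated under: (p=True, q=True).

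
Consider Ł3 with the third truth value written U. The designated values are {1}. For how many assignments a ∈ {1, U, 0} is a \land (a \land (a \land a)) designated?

1

a=1: 1 ✓
a=U: U ·
a=0: 0 ·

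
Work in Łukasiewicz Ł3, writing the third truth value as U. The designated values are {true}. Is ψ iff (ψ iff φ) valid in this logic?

No

Countermodel: ψ=true, φ=U gives U, which is not designated.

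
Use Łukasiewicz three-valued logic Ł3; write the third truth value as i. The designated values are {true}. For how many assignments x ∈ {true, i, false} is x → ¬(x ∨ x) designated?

x=true: false ·
x=i: true ✓
x=false: true ✓

2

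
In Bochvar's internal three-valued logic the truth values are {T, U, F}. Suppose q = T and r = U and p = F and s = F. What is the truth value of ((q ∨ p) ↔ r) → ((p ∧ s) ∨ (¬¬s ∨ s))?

U

q ∨ p = T ∨ F = T
(q ∨ p) ↔ r = T ↔ U = U
p ∧ s = F ∧ F = F
¬s = ¬F = T
¬¬s = ¬T = F
¬¬s ∨ s = F ∨ F = F
(p ∧ s) ∨ (¬¬s ∨ s) = F ∨ F = F
((q ∨ p) ↔ r) → ((p ∧ s) ∨ (¬¬s ∨ s)) = U → F = U  [any arg is the third value ⇒ result is the third value]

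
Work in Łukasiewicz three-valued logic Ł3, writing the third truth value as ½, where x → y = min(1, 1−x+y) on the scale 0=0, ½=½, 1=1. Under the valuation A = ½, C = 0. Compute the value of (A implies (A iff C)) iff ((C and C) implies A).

1

A iff C = ½ iff 0 = ½  [1 − |½−0|]
A implies (A iff C) = ½ implies ½ = 1
C and C = 0 and 0 = 0
(C and C) implies A = 0 implies ½ = 1
(A implies (A iff C)) iff ((C and C) implies A) = 1 iff 1 = 1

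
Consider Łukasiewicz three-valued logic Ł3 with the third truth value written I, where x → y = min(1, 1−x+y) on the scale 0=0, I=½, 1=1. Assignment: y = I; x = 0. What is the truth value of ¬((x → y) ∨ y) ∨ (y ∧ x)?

x → y = 0 → I = 1  [min(1, 1−0+½)]
(x → y) ∨ y = 1 ∨ I = 1
¬((x → y) ∨ y) = ¬1 = 0
y ∧ x = I ∧ 0 = 0
¬((x → y) ∨ y) ∨ (y ∧ x) = 0 ∨ 0 = 0

0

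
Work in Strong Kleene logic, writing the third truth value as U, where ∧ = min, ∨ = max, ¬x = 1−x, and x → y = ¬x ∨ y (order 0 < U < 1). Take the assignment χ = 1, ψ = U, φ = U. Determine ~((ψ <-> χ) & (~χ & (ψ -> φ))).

ψ <-> χ = U <-> 1 = U
~χ = ~1 = 0
ψ -> φ = U -> U = U
~χ & (ψ -> φ) = 0 & U = 0
(ψ <-> χ) & (~χ & (ψ -> φ)) = U & 0 = 0
~((ψ <-> χ) & (~χ & (ψ -> φ))) = ~0 = 1

1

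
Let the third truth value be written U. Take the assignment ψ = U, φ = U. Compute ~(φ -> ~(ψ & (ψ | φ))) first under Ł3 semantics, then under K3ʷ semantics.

In Ł3: ψ | φ = U | U = U
ψ & (ψ | φ) = U & U = U
~(ψ & (ψ | φ)) = ~U = U
φ -> ~(ψ & (ψ | φ)) = U -> U = True
~(φ -> ~(ψ & (ψ | φ))) = ~True = False
In K3ʷ: ψ | φ = U | U = U
ψ & (ψ | φ) = U & U = U
~(ψ & (ψ | φ)) = ~U = U
φ -> ~(ψ & (ψ | φ)) = U -> U = U  [any arg is the third value ⇒ result is the third value]
~(φ -> ~(ψ & (ψ | φ))) = ~U = U
They differ because Ł3 and K3ʷ treat U differently under the binary connectives.

False; U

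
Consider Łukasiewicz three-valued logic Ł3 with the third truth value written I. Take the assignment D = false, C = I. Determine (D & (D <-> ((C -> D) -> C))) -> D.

true

C -> D = I -> false = I  [min(1, 1−½+0)]
(C -> D) -> C = I -> I = true
D <-> ((C -> D) -> C) = false <-> true = false
D & (D <-> ((C -> D) -> C)) = false & false = false
(D & (D <-> ((C -> D) -> C))) -> D = false -> false = true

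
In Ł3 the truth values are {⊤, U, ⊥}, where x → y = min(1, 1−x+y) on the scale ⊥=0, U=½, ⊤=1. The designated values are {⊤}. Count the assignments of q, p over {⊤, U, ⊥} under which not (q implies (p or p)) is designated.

Designated under: (q=⊤, p=⊥).

1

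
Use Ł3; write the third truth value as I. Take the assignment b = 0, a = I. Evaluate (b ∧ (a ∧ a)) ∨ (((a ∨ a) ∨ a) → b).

I

a ∧ a = I ∧ I = I
b ∧ (a ∧ a) = 0 ∧ I = 0
a ∨ a = I ∨ I = I
(a ∨ a) ∨ a = I ∨ I = I
((a ∨ a) ∨ a) → b = I → 0 = I  [min(1, 1−½+0)]
(b ∧ (a ∧ a)) ∨ (((a ∨ a) ∨ a) → b) = 0 ∨ I = I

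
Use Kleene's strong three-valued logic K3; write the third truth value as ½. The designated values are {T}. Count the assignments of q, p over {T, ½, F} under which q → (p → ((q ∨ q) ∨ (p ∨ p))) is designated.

8

Of the 9 assignments, 8 give a value in {T}.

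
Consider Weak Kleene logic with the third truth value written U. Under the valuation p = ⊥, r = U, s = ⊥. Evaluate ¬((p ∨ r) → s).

p ∨ r = ⊥ ∨ U = U
(p ∨ r) → s = U → ⊥ = U  [any arg is the third value ⇒ result is the third value]
¬((p ∨ r) → s) = ¬U = U

U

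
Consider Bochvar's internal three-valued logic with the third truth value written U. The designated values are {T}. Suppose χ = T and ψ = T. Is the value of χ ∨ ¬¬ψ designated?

Yes

¬ψ = ¬T = F
¬¬ψ = ¬F = T
χ ∨ ¬¬ψ = T ∨ T = T
T ∈ {T}.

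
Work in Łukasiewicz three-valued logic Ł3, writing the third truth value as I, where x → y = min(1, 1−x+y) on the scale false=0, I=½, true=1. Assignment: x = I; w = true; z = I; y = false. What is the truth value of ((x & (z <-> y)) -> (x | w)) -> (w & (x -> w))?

z <-> y = I <-> false = I  [1 − |½−0|]
x & (z <-> y) = I & I = I
x | w = I | true = true
(x & (z <-> y)) -> (x | w) = I -> true = true
x -> w = I -> true = true
w & (x -> w) = true & true = true
((x & (z <-> y)) -> (x | w)) -> (w & (x -> w)) = true -> true = true

true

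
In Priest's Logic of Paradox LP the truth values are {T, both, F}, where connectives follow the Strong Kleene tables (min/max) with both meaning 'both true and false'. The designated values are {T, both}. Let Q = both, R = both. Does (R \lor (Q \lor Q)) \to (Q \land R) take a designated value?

Q \lor Q = both \lor both = both
R \lor (Q \lor Q) = both \lor both = both
Q \land R = both \land both = both
(R \lor (Q \lor Q)) \to (Q \land R) = both \to both = both  [\lnot both \lor both]
both ∈ {T, both}.

Yes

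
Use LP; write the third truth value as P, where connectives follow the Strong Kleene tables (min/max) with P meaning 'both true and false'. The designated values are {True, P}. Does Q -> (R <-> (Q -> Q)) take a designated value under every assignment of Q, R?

Countermodel: Q=True, R=False gives False, which is not designated.

No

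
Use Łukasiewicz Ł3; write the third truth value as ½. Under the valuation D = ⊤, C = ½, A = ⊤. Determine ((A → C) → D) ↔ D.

A → C = ⊤ → ½ = ½  [min(1, 1−1+½)]
(A → C) → D = ½ → ⊤ = ⊤
((A → C) → D) ↔ D = ⊤ ↔ ⊤ = ⊤

⊤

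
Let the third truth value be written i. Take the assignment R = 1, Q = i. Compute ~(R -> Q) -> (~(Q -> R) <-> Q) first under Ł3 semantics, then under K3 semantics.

In Ł3: R -> Q = 1 -> i = i
~(R -> Q) = ~i = i
Q -> R = i -> 1 = 1
~(Q -> R) = ~1 = 0
~(Q -> R) <-> Q = 0 <-> i = i
~(R -> Q) -> (~(Q -> R) <-> Q) = i -> i = 1
In K3: R -> Q = 1 -> i = i
~(R -> Q) = ~i = i
Q -> R = i -> 1 = 1
~(Q -> R) = ~1 = 0
~(Q -> R) <-> Q = 0 <-> i = i
~(R -> Q) -> (~(Q -> R) <-> Q) = i -> i = i
They differ because Ł3 and K3 treat i differently under implication.

1; i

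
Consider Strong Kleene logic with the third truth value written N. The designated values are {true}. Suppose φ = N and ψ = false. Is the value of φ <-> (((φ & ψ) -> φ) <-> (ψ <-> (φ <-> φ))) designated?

φ & ψ = N & false = false
(φ & ψ) -> φ = false -> N = true  [~false | N]
φ <-> φ = N <-> N = N
ψ <-> (φ <-> φ) = false <-> N = N
((φ & ψ) -> φ) <-> (ψ <-> (φ <-> φ)) = true <-> N = N
φ <-> (((φ & ψ) -> φ) <-> (ψ <-> (φ <-> φ))) = N <-> N = N
N ∉ {true}.

No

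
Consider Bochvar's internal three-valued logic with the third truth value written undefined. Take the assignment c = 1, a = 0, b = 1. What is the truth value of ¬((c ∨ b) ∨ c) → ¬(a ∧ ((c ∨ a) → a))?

1

c ∨ b = 1 ∨ 1 = 1
(c ∨ b) ∨ c = 1 ∨ 1 = 1
¬((c ∨ b) ∨ c) = ¬1 = 0
c ∨ a = 1 ∨ 0 = 1
(c ∨ a) → a = 1 → 0 = 0
a ∧ ((c ∨ a) → a) = 0 ∧ 0 = 0
¬(a ∧ ((c ∨ a) → a)) = ¬0 = 1
¬((c ∨ b) ∨ c) → ¬(a ∧ ((c ∨ a) → a)) = 0 → 1 = 1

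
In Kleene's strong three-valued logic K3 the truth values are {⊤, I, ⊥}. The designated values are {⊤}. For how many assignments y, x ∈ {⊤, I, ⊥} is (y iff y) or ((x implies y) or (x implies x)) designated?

8

Of the 9 assignments, 8 give a value in {⊤}.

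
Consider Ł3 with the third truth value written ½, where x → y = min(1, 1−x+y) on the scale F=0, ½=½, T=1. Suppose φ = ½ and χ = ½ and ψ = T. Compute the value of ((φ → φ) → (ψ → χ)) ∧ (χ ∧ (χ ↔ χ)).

φ → φ = ½ → ½ = T  [min(1, 1−½+½)]
ψ → χ = T → ½ = ½
(φ → φ) → (ψ → χ) = T → ½ = ½
χ ↔ χ = ½ ↔ ½ = T
χ ∧ (χ ↔ χ) = ½ ∧ T = ½
((φ → φ) → (ψ → χ)) ∧ (χ ∧ (χ ↔ χ)) = ½ ∧ ½ = ½

½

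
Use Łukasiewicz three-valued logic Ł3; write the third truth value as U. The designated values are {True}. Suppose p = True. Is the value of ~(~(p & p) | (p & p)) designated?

No

p & p = True & True = True
~(p & p) = ~True = False
p & p = True & True = True
~(p & p) | (p & p) = False | True = True
~(~(p & p) | (p & p)) = ~True = False
False ∉ {True}.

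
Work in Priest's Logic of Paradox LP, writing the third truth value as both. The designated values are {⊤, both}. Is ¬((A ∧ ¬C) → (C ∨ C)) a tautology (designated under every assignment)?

No

Countermodel: A=⊤, C=⊤ gives ⊥, which is not designated.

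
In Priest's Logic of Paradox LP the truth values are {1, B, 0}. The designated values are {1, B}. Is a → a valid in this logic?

Yes

Every assignment of a over {1, B, 0} gives a value in {1, B}.
In particular, with a=B: a → a = B.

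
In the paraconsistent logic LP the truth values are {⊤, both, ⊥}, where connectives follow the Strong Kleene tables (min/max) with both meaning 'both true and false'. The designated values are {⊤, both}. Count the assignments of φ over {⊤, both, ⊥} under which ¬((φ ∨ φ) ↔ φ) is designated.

1

φ=⊤: ⊥ ·
φ=both: both ✓
φ=⊥: ⊥ ·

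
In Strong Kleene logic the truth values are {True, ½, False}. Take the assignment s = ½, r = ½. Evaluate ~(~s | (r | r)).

~s = ~½ = ½
r | r = ½ | ½ = ½
~s | (r | r) = ½ | ½ = ½
~(~s | (r | r)) = ~½ = ½

½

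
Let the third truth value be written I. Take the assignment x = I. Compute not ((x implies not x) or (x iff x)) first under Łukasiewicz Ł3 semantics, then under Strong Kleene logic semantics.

⊥; I

In Łukasiewicz Ł3: not x = not I = I
x implies not x = I implies I = ⊤
x iff x = I iff I = ⊤
(x implies not x) or (x iff x) = ⊤ or ⊤ = ⊤
not ((x implies not x) or (x iff x)) = not ⊤ = ⊥
In Strong Kleene logic: not x = not I = I
x implies not x = I implies I = I  [not I or I]
x iff x = I iff I = I
(x implies not x) or (x iff x) = I or I = I
not ((x implies not x) or (x iff x)) = not I = I
They differ because Łukasiewicz Ł3 and Strong Kleene logic treat I differently under implication.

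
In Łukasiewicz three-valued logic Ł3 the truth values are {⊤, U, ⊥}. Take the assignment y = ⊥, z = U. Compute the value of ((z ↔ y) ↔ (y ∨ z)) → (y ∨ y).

z ↔ y = U ↔ ⊥ = U  [1 − |½−0|]
y ∨ z = ⊥ ∨ U = U
(z ↔ y) ↔ (y ∨ z) = U ↔ U = ⊤
y ∨ y = ⊥ ∨ ⊥ = ⊥
((z ↔ y) ↔ (y ∨ z)) → (y ∨ y) = ⊤ → ⊥ = ⊥

⊥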